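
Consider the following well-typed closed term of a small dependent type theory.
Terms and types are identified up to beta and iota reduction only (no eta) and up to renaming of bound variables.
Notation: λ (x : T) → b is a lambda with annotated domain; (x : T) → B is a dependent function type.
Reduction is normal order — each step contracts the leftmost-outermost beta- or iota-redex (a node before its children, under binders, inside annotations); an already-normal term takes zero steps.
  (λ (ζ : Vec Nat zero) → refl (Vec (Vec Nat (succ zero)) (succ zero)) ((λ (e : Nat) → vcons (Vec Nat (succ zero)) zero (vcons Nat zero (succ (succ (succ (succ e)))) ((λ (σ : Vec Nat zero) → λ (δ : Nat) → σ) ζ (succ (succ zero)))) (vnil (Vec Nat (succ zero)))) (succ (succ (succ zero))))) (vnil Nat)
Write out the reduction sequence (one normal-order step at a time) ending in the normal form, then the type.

reduction (normal order):
  (λ (ζ : Vec Nat zero) → refl (Vec (Vec Nat (succ zero)) (succ zero)) ((λ (e : Nat) → vcons (Vec Nat (succ zero)) zero (vcons Nat zero (succ (succ (succ (succ e)))) ((λ (σ : Vec Nat zero) → λ (δ : Nat) → σ) ζ (succ (succ zero)))) (vnil (Vec Nat (succ zero)))) (succ (succ (succ zero))))) (vnil Nat)
  ~> refl (Vec (Vec Nat (succ zero)) (succ zero)) ((λ (ζ : Nat) → vcons (Vec Nat (succ zero)) zero (vcons Nat zero (succ (succ (succ (succ ζ)))) ((λ (e : Vec Nat zero) → λ (σ : Nat) → e) (vnil Nat) (succ (succ zero)))) (vnil (Vec Nat (succ zero)))) (succ (succ (succ zero))))
  ~> refl (Vec (Vec Nat (succ zero)) (succ zero)) (vcons (Vec Nat (succ zero)) zero (vcons Nat zero (succ (succ (succ (succ (succ (succ (succ zero))))))) ((λ (ζ : Vec Nat zero) → λ (e : Nat) → ζ) (vnil Nat) (succ (succ zero)))) (vnil (Vec Nat (succ zero))))
  ~> refl (Vec (Vec Nat (succ zero)) (succ zero)) (vcons (Vec Nat (succ zero)) zero (vcons Nat zero (succ (succ (succ (succ (succ (succ (succ zero))))))) ((λ (ζ : Nat) → vnil Nat) (succ (succ zero)))) (vnil (Vec Nat (succ zero))))
  ~> refl (Vec (Vec Nat (succ zero)) (succ zero)) (vcons (Vec Nat (succ zero)) zero (vcons Nat zero (succ (succ (succ (succ (succ (succ (succ zero))))))) (vnil Nat)) (vnil (Vec Nat (succ zero))))
type:
  Eq (Vec (Vec Nat (succ zero)) (succ zero)) (vcons (Vec Nat (succ zero)) zero (vcons Nat zero (succ (succ (succ (succ (succ (succ (succ zero))))))) (vnil Nat)) (vnil (Vec Nat (succ zero)))) (vcons (Vec Nat (succ zero)) zero (vcons Nat zero (succ (succ (succ (succ (succ (succ (succ zero))))))) (vnil Nat)) (vnil (Vec Nat (succ zero))))


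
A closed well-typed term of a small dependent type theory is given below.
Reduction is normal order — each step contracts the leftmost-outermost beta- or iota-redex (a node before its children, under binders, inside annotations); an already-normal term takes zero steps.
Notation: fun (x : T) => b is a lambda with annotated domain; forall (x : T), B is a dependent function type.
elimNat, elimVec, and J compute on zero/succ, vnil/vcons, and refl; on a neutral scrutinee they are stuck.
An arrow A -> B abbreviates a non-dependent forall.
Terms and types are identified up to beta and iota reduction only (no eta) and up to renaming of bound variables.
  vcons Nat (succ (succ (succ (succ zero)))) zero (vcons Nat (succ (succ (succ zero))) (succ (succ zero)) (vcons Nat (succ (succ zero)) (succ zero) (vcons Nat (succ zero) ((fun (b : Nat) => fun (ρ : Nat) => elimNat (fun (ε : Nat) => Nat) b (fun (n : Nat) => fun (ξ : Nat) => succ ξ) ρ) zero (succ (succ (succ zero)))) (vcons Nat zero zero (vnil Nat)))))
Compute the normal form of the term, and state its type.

normal form:
  vcons Nat (succ (succ (succ (succ zero)))) zero (vcons Nat (succ (succ (succ zero))) (succ (succ zero)) (vcons Nat (succ (succ zero)) (succ zero) (vcons Nat (succ zero) (succ (succ (succ zero))) (vcons Nat zero zero (vnil Nat)))))
the term's type:
  Vec Nat (succ (succ (succ (succ (succ zero)))))
observation: contracting a beta-redex first, the term normalizes in 12 steps.


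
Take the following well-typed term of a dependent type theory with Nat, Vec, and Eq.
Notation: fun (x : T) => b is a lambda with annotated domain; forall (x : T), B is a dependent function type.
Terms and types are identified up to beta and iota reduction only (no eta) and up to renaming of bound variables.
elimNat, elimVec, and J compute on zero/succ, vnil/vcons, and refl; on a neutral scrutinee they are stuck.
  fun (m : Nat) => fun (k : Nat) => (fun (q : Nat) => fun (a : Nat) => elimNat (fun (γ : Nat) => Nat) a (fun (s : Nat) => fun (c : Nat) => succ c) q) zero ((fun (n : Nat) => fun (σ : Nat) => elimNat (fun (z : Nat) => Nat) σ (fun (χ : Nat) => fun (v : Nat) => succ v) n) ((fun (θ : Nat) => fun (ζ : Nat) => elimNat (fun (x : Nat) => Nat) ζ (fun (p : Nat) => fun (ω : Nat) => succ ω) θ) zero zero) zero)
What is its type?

the term's type:
  forall (m : Nat), forall (k : Nat), Nat


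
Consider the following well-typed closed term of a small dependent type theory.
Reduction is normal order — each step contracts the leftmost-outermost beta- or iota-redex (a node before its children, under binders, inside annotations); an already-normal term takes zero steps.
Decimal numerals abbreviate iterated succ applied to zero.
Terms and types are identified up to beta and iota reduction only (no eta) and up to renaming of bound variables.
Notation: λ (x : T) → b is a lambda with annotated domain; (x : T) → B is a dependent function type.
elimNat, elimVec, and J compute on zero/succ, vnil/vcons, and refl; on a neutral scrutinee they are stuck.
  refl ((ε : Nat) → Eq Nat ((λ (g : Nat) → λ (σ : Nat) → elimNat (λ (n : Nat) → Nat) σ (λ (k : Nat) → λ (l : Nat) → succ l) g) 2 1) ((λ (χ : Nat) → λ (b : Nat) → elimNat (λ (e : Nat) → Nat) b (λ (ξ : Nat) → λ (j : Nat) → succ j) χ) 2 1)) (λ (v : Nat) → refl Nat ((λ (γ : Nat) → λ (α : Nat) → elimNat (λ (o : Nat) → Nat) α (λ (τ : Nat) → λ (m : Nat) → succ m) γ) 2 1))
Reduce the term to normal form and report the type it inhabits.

reduced normal form:
  refl ((ε : Nat) → Eq Nat 3 3) (λ (g : Nat) → refl Nat 3)
inferred type:
  Eq ((ε : Nat) → Eq Nat 3 3) (λ (g : Nat) → refl Nat 3) (λ (σ : Nat) → refl Nat 3)


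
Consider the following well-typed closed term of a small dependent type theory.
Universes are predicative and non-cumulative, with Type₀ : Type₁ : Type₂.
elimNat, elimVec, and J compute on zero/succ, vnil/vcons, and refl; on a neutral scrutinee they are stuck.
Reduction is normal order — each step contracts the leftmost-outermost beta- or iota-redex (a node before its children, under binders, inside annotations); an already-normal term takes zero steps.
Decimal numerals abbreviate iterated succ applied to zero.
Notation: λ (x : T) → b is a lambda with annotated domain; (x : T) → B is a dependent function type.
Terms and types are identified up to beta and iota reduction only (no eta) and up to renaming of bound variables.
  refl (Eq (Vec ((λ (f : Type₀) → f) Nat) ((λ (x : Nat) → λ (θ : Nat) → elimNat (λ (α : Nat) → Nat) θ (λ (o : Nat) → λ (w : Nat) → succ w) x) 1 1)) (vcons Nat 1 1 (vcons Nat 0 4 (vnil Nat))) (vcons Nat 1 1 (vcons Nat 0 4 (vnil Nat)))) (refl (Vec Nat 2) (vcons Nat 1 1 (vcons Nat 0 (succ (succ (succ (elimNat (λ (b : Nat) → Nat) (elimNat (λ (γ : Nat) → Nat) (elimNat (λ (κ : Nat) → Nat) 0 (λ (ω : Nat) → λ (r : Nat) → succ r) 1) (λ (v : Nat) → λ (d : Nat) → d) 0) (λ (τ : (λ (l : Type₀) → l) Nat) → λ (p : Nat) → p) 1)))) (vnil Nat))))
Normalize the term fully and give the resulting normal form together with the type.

normal form:
  refl (Eq (Vec Nat 2) (vcons Nat 1 1 (vcons Nat 0 4 (vnil Nat))) (vcons Nat 1 1 (vcons Nat 0 4 (vnil Nat)))) (refl (Vec Nat 2) (vcons Nat 1 1 (vcons Nat 0 4 (vnil Nat))))
inferred type:
  Eq (Eq (Vec Nat 2) (vcons Nat 1 1 (vcons Nat 0 4 (vnil Nat))) (vcons Nat 1 1 (vcons Nat 0 4 (vnil Nat)))) (refl (Vec Nat 2) (vcons Nat 1 1 (vcons Nat 0 4 (vnil Nat)))) (refl (Vec Nat 2) (vcons Nat 1 1 (vcons Nat 0 4 (vnil Nat))))


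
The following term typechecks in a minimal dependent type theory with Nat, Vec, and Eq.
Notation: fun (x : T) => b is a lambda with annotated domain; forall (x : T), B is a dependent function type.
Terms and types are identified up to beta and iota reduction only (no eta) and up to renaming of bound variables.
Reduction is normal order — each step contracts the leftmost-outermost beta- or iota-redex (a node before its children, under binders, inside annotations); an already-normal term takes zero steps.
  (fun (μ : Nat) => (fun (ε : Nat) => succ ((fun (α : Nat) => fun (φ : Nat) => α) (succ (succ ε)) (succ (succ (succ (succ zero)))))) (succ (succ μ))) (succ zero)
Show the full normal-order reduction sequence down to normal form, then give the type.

reduction (normal order):
  (fun (μ : Nat) => (fun (ε : Nat) => succ ((fun (α : Nat) => fun (φ : Nat) => α) (succ (succ ε)) (succ (succ (succ (succ zero)))))) (succ (succ μ))) (succ zero)
  ~> (fun (μ : Nat) => succ ((fun (ε : Nat) => fun (α : Nat) => ε) (succ (succ μ)) (succ (succ (succ (succ zero)))))) (succ (succ (succ zero)))
  ~> succ ((fun (μ : Nat) => fun (ε : Nat) => μ) (succ (succ (succ (succ (succ zero))))) (succ (succ (succ (succ zero)))))
  ~> succ ((fun (μ : Nat) => succ (succ (succ (succ (succ zero))))) (succ (succ (succ (succ zero)))))
  ~> succ (succ (succ (succ (succ (succ zero)))))
inferred type:
  Nat


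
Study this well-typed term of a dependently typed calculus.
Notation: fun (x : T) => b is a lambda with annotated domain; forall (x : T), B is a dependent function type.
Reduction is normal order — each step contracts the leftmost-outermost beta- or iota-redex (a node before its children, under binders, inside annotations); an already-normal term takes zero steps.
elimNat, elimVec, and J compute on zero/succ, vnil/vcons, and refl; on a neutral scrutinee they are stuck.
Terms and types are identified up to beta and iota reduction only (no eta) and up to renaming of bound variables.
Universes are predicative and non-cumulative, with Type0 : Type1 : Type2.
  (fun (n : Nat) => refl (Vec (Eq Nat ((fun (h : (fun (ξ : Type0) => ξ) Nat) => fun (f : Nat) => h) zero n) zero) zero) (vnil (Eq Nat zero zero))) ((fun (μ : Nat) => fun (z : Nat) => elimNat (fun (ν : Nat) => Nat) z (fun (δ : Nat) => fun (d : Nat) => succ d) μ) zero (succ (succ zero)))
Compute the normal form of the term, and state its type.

normal form:
  refl (Vec (Eq Nat zero zero) zero) (vnil (Eq Nat zero zero))
type:
  Eq (Vec (Eq Nat zero zero) zero) (vnil (Eq Nat zero zero)) (vnil (Eq Nat zero zero))


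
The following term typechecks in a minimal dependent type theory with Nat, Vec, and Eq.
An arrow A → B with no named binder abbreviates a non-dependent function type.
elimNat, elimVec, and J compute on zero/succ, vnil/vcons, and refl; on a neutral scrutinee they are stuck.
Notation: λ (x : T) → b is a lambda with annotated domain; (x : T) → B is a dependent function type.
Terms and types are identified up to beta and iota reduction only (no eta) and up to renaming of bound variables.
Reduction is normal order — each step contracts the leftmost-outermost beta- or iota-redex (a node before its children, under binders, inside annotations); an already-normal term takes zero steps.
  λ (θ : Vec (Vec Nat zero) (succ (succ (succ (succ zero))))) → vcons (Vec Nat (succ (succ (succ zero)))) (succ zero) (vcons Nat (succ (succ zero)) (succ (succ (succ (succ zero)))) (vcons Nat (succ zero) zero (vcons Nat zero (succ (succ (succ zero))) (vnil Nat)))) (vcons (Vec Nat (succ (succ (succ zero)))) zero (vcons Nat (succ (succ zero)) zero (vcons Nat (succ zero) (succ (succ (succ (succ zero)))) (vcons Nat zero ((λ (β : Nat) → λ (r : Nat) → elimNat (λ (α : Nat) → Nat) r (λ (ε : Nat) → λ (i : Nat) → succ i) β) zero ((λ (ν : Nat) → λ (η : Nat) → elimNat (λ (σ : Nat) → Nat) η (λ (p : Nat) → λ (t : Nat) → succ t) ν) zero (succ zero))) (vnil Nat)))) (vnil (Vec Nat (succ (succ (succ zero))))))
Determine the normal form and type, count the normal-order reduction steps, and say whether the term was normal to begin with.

reduced normal form:
  λ (θ : Vec (Vec Nat zero) (succ (succ (succ (succ zero))))) → vcons (Vec Nat (succ (succ (succ zero)))) (succ zero) (vcons Nat (succ (succ zero)) (succ (succ (succ (succ zero)))) (vcons Nat (succ zero) zero (vcons Nat zero (succ (succ (succ zero))) (vnil Nat)))) (vcons (Vec Nat (succ (succ (succ zero)))) zero (vcons Nat (succ (succ zero)) zero (vcons Nat (succ zero) (succ (succ (succ (succ zero)))) (vcons Nat zero (succ zero) (vnil Nat)))) (vnil (Vec Nat (succ (succ (succ zero))))))
type:
  Vec (Vec Nat zero) (succ (succ (succ (succ zero)))) → Vec (Vec Nat (succ (succ (succ zero)))) (succ (succ zero))
reduction steps (normal order): 6
term was already normal: no
first contracted redex: a beta-redex


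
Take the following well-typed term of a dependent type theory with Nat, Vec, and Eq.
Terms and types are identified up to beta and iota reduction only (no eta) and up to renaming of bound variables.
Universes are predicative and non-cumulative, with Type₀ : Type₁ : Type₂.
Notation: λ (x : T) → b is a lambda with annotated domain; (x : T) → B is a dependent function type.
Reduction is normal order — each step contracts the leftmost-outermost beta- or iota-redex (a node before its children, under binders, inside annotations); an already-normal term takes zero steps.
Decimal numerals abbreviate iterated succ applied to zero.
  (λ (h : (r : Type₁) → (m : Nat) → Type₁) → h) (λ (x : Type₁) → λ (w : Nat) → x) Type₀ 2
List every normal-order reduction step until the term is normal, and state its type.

normal-order reduction:
  (λ (h : (r : Type₁) → (m : Nat) → Type₁) → h) (λ (x : Type₁) → λ (w : Nat) → x) Type₀ 2
  ~> (λ (h : Type₁) → λ (r : Nat) → h) Type₀ 2
  ~> (λ (h : Nat) → Type₀) 2
  ~> Type₀
type:
  Type₁


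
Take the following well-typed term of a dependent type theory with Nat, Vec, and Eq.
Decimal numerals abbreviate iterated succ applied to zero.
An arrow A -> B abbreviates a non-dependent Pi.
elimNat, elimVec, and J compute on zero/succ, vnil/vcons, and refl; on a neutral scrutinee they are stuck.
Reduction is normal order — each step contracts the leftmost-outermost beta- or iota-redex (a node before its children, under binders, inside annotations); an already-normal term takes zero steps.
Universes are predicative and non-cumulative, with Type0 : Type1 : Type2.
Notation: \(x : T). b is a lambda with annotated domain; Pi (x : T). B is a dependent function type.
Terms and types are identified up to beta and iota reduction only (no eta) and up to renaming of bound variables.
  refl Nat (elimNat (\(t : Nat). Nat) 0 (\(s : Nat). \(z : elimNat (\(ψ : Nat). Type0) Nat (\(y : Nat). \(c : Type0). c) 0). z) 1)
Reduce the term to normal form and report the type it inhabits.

resulting normal form:
  refl Nat 0
the term's type:
  Eq Nat 0 0


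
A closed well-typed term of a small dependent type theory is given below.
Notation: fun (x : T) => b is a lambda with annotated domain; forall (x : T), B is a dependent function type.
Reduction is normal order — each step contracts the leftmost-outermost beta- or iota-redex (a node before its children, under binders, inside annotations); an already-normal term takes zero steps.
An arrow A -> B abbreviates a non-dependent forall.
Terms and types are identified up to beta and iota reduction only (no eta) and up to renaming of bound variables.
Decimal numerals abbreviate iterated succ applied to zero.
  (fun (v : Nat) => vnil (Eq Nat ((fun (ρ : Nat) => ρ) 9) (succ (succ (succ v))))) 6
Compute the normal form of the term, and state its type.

reduced normal form:
  vnil (Eq Nat 9 9)
inferred type:
  Vec (Eq Nat 9 9) 0
observation: 2 normal-order steps separate the term from its normal form.


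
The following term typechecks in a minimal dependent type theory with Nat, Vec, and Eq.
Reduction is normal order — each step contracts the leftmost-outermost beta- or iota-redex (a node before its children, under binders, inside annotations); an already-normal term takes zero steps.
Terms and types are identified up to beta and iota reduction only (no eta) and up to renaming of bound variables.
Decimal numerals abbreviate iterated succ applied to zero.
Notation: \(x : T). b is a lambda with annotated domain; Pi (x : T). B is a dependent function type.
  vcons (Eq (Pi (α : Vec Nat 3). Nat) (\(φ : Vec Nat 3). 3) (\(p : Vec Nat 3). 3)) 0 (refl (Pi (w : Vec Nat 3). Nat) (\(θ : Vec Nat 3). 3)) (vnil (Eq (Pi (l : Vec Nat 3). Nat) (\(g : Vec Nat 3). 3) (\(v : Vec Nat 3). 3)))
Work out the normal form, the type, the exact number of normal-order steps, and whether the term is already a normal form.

resulting normal form:
  vcons (Eq (Pi (α : Vec Nat 3). Nat) (\(φ : Vec Nat 3). 3) (\(p : Vec Nat 3). 3)) 0 (refl (Pi (w : Vec Nat 3). Nat) (\(θ : Vec Nat 3). 3)) (vnil (Eq (Pi (l : Vec Nat 3). Nat) (\(g : Vec Nat 3). 3) (\(v : Vec Nat 3). 3)))
the term's type:
  Vec (Eq (Pi (α : Vec Nat 3). Nat) (\(φ : Vec Nat 3). 3) (\(p : Vec Nat 3). 3)) 1
reduction steps (normal order): 0
started in normal form: yes


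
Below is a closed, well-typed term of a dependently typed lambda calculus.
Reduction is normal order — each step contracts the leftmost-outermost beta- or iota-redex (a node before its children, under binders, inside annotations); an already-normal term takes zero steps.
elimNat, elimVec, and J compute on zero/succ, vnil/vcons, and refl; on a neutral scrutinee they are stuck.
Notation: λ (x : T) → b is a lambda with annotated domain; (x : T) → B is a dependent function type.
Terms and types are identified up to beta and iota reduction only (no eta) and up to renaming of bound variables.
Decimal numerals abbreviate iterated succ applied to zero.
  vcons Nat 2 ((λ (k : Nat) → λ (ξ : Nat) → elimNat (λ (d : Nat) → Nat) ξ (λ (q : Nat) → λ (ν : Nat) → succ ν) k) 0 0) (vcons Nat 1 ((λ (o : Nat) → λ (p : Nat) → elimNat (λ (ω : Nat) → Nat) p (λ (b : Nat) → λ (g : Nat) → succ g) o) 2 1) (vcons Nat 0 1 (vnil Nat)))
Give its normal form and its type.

resulting normal form:
  vcons Nat 2 0 (vcons Nat 1 3 (vcons Nat 0 1 (vnil Nat)))
inferred type:
  Vec Nat 3


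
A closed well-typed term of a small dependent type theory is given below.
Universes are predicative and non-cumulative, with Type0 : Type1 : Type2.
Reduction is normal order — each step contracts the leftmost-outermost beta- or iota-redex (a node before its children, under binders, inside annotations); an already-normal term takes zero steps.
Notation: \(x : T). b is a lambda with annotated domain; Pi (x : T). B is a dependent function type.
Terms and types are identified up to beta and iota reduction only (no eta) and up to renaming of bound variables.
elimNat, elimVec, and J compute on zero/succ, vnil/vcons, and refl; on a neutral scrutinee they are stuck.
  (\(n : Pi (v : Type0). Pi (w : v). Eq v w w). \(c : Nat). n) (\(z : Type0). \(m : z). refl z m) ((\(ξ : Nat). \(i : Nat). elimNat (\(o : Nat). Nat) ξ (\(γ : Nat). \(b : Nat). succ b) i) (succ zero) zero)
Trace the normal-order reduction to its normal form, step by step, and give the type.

normal-order reduction:
  (\(n : Pi (v : Type0). Pi (w : v). Eq v w w). \(c : Nat). n) (\(z : Type0). \(m : z). refl z m) ((\(ξ : Nat). \(i : Nat). elimNat (\(o : Nat). Nat) ξ (\(γ : Nat). \(b : Nat). succ b) i) (succ zero) zero)
  ~> (\(n : Nat). \(v : Type0). \(w : v). refl v w) ((\(c : Nat). \(z : Nat). elimNat (\(m : Nat). Nat) c (\(ξ : Nat). \(i : Nat). succ i) z) (succ zero) zero)
  ~> \(n : Type0). \(v : n). refl n v
inferred type:
  Pi (n : Type0). Pi (v : n). Eq n v v


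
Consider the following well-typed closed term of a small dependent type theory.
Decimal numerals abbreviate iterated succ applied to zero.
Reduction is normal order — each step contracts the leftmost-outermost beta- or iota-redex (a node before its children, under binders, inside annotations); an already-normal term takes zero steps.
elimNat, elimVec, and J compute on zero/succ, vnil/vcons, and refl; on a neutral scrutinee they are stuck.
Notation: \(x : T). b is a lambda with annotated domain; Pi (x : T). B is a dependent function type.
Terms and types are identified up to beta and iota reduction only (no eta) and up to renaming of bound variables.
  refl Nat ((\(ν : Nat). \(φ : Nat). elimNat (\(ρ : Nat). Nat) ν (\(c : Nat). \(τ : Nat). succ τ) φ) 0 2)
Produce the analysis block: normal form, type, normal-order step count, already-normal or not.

resulting normal form:
  refl Nat 2
inferred type:
  Eq Nat 2 2
normal-order step count: 9
already normal: no
first redex: a beta-redex


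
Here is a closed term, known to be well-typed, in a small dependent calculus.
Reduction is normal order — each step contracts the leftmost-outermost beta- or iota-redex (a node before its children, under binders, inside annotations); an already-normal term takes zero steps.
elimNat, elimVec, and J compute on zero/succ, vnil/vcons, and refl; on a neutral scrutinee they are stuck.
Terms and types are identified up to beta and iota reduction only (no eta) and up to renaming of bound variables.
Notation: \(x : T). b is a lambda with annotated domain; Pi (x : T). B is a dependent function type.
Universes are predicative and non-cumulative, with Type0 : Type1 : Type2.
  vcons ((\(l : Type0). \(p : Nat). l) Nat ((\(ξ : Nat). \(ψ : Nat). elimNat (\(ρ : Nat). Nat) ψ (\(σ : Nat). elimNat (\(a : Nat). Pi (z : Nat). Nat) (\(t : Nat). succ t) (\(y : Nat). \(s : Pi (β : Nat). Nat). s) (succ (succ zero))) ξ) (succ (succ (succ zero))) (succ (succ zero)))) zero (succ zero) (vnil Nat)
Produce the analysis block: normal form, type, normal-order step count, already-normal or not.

reduced normal form:
  vcons Nat zero (succ zero) (vnil Nat)
the term's type:
  Vec Nat (succ zero)
steps to reach normal form (normal order): 2
started in normal form: no
first redex: a beta-redex


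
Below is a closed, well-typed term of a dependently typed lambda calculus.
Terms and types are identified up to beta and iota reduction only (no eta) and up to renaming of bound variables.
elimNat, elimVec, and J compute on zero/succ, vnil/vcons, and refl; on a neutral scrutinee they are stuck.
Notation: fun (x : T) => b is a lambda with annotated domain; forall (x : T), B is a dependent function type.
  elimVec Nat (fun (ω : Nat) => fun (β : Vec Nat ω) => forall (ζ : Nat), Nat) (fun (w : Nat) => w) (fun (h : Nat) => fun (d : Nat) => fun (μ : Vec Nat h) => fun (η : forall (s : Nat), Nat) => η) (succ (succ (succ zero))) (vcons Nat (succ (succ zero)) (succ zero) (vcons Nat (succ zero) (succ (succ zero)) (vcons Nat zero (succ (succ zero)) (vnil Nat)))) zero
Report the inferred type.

the term's type:
  Nat


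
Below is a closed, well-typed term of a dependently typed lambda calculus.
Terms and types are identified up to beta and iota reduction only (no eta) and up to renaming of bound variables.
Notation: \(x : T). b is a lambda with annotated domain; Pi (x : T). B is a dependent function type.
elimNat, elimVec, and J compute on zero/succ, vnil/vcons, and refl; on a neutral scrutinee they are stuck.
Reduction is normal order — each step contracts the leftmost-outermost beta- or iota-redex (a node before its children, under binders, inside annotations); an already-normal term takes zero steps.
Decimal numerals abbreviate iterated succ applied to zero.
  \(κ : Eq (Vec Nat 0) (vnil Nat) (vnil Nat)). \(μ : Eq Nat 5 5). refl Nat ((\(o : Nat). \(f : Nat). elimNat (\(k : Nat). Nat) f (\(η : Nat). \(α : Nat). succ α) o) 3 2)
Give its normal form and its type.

resulting normal form:
  \(κ : Eq (Vec Nat 0) (vnil Nat) (vnil Nat)). \(μ : Eq Nat 5 5). refl Nat 5
inferred type:
  Pi (κ : Eq (Vec Nat 0) (vnil Nat) (vnil Nat)). Pi (μ : Eq Nat 5 5). Eq Nat 5 5
observation: contracting a beta-redex first, the term normalizes in 12 steps.


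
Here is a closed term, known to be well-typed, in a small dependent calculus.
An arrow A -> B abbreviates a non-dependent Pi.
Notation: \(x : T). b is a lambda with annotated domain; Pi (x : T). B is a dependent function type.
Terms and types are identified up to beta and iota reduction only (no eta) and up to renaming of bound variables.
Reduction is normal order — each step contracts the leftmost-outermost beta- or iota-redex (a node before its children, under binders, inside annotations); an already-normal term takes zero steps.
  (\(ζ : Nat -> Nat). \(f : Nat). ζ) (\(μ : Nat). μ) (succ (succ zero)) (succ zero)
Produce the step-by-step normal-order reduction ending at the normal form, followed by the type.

normal-order reduction:
  (\(ζ : Nat -> Nat). \(f : Nat). ζ) (\(μ : Nat). μ) (succ (succ zero)) (succ zero)
  ~> (\(ζ : Nat). \(f : Nat). f) (succ (succ zero)) (succ zero)
  ~> (\(ζ : Nat). ζ) (succ zero)
  ~> succ zero
the term's type:
  Nat


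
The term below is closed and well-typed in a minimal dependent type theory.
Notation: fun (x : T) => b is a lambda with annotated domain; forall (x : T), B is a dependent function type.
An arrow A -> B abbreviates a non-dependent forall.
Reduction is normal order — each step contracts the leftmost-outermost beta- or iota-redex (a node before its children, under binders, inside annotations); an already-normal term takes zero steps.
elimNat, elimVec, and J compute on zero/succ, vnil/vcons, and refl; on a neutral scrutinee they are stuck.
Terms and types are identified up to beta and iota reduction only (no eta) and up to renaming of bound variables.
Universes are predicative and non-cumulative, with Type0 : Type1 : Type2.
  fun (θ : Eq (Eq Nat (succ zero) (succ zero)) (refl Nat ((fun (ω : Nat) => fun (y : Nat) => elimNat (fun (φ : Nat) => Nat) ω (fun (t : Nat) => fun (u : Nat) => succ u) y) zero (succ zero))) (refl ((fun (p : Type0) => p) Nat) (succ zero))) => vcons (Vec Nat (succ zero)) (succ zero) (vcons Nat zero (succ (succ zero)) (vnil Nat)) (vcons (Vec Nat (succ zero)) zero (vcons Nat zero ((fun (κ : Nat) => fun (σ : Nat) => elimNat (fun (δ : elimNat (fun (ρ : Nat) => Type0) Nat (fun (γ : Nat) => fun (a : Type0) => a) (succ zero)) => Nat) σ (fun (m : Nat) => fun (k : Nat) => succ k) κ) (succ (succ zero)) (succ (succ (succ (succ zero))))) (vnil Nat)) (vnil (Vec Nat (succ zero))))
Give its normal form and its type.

normal form:
  fun (θ : Eq (Eq Nat (succ zero) (succ zero)) (refl Nat (succ zero)) (refl Nat (succ zero))) => vcons (Vec Nat (succ zero)) (succ zero) (vcons Nat zero (succ (succ zero)) (vnil Nat)) (vcons (Vec Nat (succ zero)) zero (vcons Nat zero (succ (succ (succ (succ (succ (succ zero)))))) (vnil Nat)) (vnil (Vec Nat (succ zero))))
inferred type:
  Eq (Eq Nat (succ zero) (succ zero)) (refl Nat (succ zero)) (refl Nat (succ zero)) -> Vec (Vec Nat (succ zero)) (succ (succ zero))
observation: the leftmost-outermost redex is a beta-redex, and normalization takes 16 steps.


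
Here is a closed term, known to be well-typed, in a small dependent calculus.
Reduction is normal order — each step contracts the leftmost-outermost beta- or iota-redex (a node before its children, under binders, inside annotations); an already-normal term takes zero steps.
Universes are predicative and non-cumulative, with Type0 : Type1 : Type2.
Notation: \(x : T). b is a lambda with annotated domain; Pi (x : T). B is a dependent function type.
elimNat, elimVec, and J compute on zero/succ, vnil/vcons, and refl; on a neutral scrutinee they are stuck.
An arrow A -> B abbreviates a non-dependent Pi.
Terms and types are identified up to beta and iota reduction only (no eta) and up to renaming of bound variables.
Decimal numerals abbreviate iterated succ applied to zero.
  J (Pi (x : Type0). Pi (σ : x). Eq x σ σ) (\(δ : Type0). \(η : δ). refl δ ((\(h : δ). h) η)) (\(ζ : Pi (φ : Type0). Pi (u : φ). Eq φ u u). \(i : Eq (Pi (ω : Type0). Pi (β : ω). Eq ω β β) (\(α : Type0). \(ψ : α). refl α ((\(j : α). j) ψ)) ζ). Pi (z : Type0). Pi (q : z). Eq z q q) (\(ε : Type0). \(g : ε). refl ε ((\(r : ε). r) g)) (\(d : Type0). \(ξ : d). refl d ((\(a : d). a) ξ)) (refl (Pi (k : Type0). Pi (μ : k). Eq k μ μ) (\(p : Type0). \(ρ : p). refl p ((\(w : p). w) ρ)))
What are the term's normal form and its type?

resulting normal form:
  \(x : Type0). \(σ : x). refl x σ
inferred type:
  Pi (x : Type0). Pi (σ : x). Eq x σ σ


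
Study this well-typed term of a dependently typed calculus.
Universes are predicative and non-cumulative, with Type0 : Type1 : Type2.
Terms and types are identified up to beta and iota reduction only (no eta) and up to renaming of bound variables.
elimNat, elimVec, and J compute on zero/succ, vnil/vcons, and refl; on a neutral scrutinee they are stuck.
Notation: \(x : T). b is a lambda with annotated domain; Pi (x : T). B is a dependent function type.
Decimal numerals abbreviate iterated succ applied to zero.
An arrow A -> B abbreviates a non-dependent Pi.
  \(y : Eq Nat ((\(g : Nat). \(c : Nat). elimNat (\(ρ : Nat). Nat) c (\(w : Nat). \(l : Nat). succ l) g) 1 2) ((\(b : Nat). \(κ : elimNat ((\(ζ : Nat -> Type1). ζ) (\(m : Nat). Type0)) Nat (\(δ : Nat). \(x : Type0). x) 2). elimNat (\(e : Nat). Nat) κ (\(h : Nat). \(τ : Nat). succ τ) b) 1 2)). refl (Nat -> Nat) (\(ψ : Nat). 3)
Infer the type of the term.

type:
  Eq Nat 3 3 -> Eq (Nat -> Nat) (\(y : Nat). 3) (\(g : Nat). 3)


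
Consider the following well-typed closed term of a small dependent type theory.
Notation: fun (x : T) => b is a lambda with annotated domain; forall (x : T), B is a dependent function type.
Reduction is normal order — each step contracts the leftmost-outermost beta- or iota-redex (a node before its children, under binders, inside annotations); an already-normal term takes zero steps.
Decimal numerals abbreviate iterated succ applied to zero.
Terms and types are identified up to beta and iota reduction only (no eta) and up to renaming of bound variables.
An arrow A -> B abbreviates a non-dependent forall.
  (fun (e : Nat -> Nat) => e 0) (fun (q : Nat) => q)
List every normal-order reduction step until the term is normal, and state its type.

normal-order reduction sequence:
  (fun (e : Nat -> Nat) => e 0) (fun (q : Nat) => q)
  ~> (fun (e : Nat) => e) 0
  ~> 0
inferred type:
  Nat


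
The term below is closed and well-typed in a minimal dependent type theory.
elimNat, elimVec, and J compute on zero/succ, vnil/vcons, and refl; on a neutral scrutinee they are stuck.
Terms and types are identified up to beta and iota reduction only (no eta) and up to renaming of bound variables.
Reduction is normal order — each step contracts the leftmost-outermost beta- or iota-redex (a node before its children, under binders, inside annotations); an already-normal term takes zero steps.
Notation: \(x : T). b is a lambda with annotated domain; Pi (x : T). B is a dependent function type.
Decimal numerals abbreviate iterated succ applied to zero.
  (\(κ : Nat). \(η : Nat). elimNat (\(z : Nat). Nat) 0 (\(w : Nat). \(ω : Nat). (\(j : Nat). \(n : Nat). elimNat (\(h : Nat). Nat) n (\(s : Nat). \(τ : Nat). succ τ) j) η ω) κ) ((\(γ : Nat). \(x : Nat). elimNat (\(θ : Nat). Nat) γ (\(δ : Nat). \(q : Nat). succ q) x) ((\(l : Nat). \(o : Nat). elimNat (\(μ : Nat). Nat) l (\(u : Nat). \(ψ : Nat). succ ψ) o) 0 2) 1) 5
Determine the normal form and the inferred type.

resulting normal form:
  15
type:
  Nat
observation: contracting a beta-redex first, the term normalizes in 45 steps.


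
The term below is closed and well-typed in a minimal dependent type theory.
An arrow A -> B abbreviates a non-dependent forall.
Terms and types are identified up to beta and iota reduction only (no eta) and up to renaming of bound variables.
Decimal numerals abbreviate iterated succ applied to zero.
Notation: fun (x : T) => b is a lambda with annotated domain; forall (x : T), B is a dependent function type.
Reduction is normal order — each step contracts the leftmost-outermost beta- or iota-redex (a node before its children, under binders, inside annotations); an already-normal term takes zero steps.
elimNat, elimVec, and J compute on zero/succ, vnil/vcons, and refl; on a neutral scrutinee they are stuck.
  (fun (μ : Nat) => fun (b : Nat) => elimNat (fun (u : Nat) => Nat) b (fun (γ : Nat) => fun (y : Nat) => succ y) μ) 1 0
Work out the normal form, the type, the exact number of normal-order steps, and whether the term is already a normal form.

resulting normal form:
  1
type:
  Nat
normal-order step count: 6
already normal: no
first redex: a beta-redex


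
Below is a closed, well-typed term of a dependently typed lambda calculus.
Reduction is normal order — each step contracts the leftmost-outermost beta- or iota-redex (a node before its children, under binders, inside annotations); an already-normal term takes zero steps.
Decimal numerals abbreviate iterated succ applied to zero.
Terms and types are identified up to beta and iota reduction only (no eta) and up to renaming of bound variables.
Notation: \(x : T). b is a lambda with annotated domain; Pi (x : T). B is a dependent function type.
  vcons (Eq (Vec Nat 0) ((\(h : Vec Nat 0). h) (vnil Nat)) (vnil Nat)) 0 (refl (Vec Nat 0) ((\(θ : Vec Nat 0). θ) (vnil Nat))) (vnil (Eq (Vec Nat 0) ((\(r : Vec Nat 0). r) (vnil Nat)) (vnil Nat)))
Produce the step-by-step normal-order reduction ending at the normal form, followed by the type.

normal-order reduction:
  vcons (Eq (Vec Nat 0) ((\(h : Vec Nat 0). h) (vnil Nat)) (vnil Nat)) 0 (refl (Vec Nat 0) ((\(θ : Vec Nat 0). θ) (vnil Nat))) (vnil (Eq (Vec Nat 0) ((\(r : Vec Nat 0). r) (vnil Nat)) (vnil Nat)))
  ~> vcons (Eq (Vec Nat 0) (vnil Nat) (vnil Nat)) 0 (refl (Vec Nat 0) ((\(h : Vec Nat 0). h) (vnil Nat))) (vnil (Eq (Vec Nat 0) ((\(θ : Vec Nat 0). θ) (vnil Nat)) (vnil Nat)))
  ~> vcons (Eq (Vec Nat 0) (vnil Nat) (vnil Nat)) 0 (refl (Vec Nat 0) (vnil Nat)) (vnil (Eq (Vec Nat 0) ((\(h : Vec Nat 0). h) (vnil Nat)) (vnil Nat)))
  ~> vcons (Eq (Vec Nat 0) (vnil Nat) (vnil Nat)) 0 (refl (Vec Nat 0) (vnil Nat)) (vnil (Eq (Vec Nat 0) (vnil Nat) (vnil Nat)))
inferred type:
  Vec (Eq (Vec Nat 0) (vnil Nat) (vnil Nat)) 1


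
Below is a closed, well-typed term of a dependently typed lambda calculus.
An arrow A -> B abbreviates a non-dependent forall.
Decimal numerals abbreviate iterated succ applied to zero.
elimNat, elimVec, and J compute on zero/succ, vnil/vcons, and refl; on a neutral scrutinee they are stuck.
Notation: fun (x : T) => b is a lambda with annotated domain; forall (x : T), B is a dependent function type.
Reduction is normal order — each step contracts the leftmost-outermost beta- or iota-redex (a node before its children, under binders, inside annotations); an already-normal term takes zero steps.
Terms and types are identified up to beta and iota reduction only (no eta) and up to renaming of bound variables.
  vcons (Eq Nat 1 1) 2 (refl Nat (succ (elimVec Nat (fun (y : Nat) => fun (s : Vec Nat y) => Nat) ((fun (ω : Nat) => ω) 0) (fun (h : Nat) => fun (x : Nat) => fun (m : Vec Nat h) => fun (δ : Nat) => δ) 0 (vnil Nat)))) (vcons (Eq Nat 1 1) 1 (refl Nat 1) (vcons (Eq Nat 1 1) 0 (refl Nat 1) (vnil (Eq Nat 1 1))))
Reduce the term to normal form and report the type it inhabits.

resulting normal form:
  vcons (Eq Nat 1 1) 2 (refl Nat 1) (vcons (Eq Nat 1 1) 1 (refl Nat 1) (vcons (Eq Nat 1 1) 0 (refl Nat 1) (vnil (Eq Nat 1 1))))
type:
  Vec (Eq Nat 1 1) 3
observation: the leftmost-outermost redex is an elimVec iota-redex, and normalization takes 2 steps.


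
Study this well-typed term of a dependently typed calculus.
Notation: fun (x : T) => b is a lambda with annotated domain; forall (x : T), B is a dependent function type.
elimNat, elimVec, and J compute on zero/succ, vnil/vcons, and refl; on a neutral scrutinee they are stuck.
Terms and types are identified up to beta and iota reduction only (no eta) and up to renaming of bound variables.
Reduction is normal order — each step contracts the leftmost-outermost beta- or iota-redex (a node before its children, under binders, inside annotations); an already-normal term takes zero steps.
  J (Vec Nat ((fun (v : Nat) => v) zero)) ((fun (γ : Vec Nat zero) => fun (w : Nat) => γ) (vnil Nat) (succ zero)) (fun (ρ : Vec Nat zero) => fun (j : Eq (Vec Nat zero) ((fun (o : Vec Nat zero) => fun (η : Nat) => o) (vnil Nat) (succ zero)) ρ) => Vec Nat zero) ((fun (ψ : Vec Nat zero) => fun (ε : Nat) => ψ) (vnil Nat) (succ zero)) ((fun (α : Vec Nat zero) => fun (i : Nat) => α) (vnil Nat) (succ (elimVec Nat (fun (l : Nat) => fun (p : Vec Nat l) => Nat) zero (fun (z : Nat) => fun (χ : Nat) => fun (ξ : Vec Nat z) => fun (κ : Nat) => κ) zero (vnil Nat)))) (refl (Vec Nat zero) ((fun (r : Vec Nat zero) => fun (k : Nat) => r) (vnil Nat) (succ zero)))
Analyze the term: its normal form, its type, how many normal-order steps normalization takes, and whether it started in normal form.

resulting normal form:
  vnil Nat
inferred type:
  Vec Nat zero
steps to reach normal form (normal order): 3
started in normal form: no
first contracted redex: a J iota-redex


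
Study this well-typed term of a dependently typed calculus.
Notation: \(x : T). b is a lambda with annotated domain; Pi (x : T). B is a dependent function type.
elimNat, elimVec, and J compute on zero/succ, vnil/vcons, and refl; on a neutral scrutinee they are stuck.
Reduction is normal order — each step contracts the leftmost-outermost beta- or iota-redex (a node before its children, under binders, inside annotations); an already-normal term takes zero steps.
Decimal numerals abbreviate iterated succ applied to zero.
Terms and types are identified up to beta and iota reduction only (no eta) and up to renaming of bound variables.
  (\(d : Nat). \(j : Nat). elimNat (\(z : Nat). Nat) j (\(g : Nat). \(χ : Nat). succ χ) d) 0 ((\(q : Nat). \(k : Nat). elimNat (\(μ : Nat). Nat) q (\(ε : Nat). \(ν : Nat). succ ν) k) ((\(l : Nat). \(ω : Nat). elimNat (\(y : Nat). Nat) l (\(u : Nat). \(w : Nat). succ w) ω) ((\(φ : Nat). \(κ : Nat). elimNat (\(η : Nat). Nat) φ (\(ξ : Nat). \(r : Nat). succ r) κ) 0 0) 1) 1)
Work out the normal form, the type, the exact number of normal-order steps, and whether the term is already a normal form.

resulting normal form:
  2
the term's type:
  Nat
reduction steps (normal order): 18
term was already normal: no
first redex: a beta-redex


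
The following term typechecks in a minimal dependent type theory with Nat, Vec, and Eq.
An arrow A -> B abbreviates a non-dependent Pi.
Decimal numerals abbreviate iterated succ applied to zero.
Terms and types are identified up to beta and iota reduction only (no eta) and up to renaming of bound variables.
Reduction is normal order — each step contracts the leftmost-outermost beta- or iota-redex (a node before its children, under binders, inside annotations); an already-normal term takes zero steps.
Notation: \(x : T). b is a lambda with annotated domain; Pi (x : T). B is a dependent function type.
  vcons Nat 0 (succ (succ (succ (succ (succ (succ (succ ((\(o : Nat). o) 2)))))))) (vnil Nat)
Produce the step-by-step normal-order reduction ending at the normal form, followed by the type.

normal-order reduction sequence:
  vcons Nat 0 (succ (succ (succ (succ (succ (succ (succ ((\(o : Nat). o) 2)))))))) (vnil Nat)
  ~> vcons Nat 0 9 (vnil Nat)
inferred type:
  Vec Nat 1


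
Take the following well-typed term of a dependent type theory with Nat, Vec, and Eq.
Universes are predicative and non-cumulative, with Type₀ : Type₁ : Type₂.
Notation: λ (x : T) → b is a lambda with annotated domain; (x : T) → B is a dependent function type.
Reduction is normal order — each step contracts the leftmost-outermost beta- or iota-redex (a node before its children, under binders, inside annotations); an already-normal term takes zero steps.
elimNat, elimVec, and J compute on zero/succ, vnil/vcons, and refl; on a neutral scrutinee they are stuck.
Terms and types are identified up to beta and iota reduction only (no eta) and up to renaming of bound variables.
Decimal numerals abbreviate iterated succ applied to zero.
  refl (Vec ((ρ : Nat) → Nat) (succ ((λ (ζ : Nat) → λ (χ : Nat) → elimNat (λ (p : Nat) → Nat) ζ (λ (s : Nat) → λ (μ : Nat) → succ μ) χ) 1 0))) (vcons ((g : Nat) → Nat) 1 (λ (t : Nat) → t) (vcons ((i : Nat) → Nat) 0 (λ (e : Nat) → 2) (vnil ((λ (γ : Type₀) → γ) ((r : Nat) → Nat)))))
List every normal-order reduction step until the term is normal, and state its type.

normal-order reduction sequence:
  refl (Vec ((ρ : Nat) → Nat) (succ ((λ (ζ : Nat) → λ (χ : Nat) → elimNat (λ (p : Nat) → Nat) ζ (λ (s : Nat) → λ (μ : Nat) → succ μ) χ) 1 0))) (vcons ((g : Nat) → Nat) 1 (λ (t : Nat) → t) (vcons ((i : Nat) → Nat) 0 (λ (e : Nat) → 2) (vnil ((λ (γ : Type₀) → γ) ((r : Nat) → Nat)))))
  ~> refl (Vec ((ρ : Nat) → Nat) (succ ((λ (ζ : Nat) → elimNat (λ (χ : Nat) → Nat) 1 (λ (p : Nat) → λ (s : Nat) → succ s) ζ) 0))) (vcons ((μ : Nat) → Nat) 1 (λ (g : Nat) → g) (vcons ((t : Nat) → Nat) 0 (λ (i : Nat) → 2) (vnil ((λ (e : Type₀) → e) ((γ : Nat) → Nat)))))
  ~> refl (Vec ((ρ : Nat) → Nat) (succ (elimNat (λ (ζ : Nat) → Nat) 1 (λ (χ : Nat) → λ (p : Nat) → succ p) 0))) (vcons ((s : Nat) → Nat) 1 (λ (μ : Nat) → μ) (vcons ((g : Nat) → Nat) 0 (λ (t : Nat) → 2) (vnil ((λ (i : Type₀) → i) ((e : Nat) → Nat)))))
  ~> refl (Vec ((ρ : Nat) → Nat) 2) (vcons ((ζ : Nat) → Nat) 1 (λ (χ : Nat) → χ) (vcons ((p : Nat) → Nat) 0 (λ (s : Nat) → 2) (vnil ((λ (μ : Type₀) → μ) ((g : Nat) → Nat)))))
  ~> refl (Vec ((ρ : Nat) → Nat) 2) (vcons ((ζ : Nat) → Nat) 1 (λ (χ : Nat) → χ) (vcons ((p : Nat) → Nat) 0 (λ (s : Nat) → 2) (vnil ((μ : Nat) → Nat))))
type:
  Eq (Vec ((ρ : Nat) → Nat) 2) (vcons ((ζ : Nat) → Nat) 1 (λ (χ : Nat) → χ) (vcons ((p : Nat) → Nat) 0 (λ (s : Nat) → 2) (vnil ((μ : Nat) → Nat)))) (vcons ((g : Nat) → Nat) 1 (λ (t : Nat) → t) (vcons ((i : Nat) → Nat) 0 (λ (e : Nat) → 2) (vnil ((γ : Nat) → Nat))))
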